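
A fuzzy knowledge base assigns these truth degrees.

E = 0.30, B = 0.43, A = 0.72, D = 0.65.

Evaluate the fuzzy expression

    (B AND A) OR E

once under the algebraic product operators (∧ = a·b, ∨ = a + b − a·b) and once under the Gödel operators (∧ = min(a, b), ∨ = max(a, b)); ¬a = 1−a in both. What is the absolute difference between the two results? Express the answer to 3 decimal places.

0.087

Under algebraic product:
  B AND A = a·b on (0.4300, 0.7200) = 0.3096
  (B AND A) OR E = a + b − a·b on (0.3096, 0.3000) = 0.5167
  → value = 0.5167
Under Gödel:
  B AND A = min(a, b) on (0.43, 0.72) = 0.43
  (B AND A) OR E = max(a, b) on (0.43, 0.30) = 0.43
  → value = 0.4300
|0.5167 − 0.4300| = 0.087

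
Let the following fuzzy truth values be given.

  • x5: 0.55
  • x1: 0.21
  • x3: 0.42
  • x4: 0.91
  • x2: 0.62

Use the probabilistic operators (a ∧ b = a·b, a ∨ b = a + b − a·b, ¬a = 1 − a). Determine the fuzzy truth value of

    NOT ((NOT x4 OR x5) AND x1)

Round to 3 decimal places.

0.876

NOT x4 = 1 − 0.9100 = 0.0900
NOT x4 OR x5 = a + b − a·b on (0.0900, 0.5500) = 0.5905
(NOT x4 OR x5) AND x1 = a·b on (0.5905, 0.2100) = 0.1240
NOT ((NOT x4 OR x5) AND x1) = 1 − 0.1240 = 0.8760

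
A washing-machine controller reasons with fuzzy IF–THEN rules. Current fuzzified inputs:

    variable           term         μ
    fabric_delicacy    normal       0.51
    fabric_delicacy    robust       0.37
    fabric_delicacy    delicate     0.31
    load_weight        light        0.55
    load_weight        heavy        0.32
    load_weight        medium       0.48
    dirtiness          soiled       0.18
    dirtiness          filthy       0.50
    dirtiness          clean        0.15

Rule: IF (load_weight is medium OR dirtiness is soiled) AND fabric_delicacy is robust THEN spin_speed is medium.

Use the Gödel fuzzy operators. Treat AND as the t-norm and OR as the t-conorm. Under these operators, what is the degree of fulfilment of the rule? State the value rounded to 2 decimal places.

firing strength: (medium=0.48 OR soiled=0.18) = 0.48; AND[min(a, b)] with robust=0.37 → w = 0.37

0.37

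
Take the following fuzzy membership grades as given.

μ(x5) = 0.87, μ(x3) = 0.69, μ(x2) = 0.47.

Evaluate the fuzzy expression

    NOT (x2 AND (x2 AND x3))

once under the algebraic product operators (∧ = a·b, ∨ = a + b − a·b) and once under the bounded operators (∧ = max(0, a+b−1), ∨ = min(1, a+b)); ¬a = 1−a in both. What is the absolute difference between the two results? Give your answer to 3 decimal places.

Under algebraic product:
  x2 AND x3 = a·b on (0.4700, 0.6900) = 0.3243
  x2 AND (x2 AND x3) = a·b on (0.4700, 0.3243) = 0.1524
  NOT (x2 AND (x2 AND x3)) = 1 − 0.1524 = 0.8476
  → value = 0.8476
Under bounded:
  x2 AND x3 = max(0, a+b−1) on (0.47, 0.69) = 0.16
  x2 AND (x2 AND x3) = max(0, a+b−1) on (0.47, 0.16) = 0.00
  NOT (x2 AND (x2 AND x3)) = 1 − 0.00 = 1.00
  → value = 1.0000
|0.8476 − 1.0000| = 0.152

0.152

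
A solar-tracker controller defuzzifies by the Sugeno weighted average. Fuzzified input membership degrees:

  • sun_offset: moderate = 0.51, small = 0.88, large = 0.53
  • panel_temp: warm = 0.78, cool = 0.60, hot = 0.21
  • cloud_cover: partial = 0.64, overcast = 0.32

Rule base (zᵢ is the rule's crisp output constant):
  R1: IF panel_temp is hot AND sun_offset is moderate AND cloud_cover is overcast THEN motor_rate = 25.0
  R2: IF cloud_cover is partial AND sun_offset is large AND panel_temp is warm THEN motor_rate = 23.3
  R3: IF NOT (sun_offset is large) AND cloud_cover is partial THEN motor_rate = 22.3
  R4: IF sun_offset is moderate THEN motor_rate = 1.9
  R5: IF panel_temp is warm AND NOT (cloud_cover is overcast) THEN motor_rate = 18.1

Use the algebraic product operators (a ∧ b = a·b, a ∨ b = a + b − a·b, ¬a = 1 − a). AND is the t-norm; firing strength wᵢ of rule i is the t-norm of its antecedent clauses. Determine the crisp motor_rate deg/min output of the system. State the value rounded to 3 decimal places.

14.816

R1 (z=25.0): hot=0.21, moderate=0.51, overcast=0.32; AND[a·b] → w = 0.0343
R2 (z=23.3): partial=0.64, large=0.53, warm=0.78; AND[a·b] → w = 0.2646
R3 (z=22.3): ¬large=1−0.53=0.47, partial=0.64; AND[a·b] → w = 0.3008
R4 (z=1.9): moderate=0.51 → w = 0.5100
R5 (z=18.1): warm=0.78, ¬overcast=1−0.32=0.68; AND[a·b] → w = 0.5304
Weighted average = (0.0343·25.0 + 0.2646·23.3 + 0.3008·22.3 + 0.5100·1.9 + 0.5304·18.1) / (0.0343 + 0.2646 + 0.3008 + 0.5100 + 0.5304)
  = 24.2985 / 1.6400 = 14.816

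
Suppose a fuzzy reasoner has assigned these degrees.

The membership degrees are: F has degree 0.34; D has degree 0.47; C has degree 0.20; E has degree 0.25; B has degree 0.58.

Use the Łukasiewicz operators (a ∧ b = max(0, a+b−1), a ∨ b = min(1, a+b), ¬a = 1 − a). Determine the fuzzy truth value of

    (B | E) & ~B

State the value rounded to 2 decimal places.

B | E = min(1, a+b) on (0.58, 0.25) = 0.83
~B = 1 − 0.58 = 0.42
(B | E) & ~B = max(0, a+b−1) on (0.83, 0.42) = 0.25

0.25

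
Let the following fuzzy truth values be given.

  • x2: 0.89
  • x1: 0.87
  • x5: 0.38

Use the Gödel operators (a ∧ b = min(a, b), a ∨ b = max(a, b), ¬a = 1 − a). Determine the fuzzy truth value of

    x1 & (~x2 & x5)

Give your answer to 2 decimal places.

~x2 = 1 − 0.89 = 0.11
~x2 & x5 = min(a, b) on (0.11, 0.38) = 0.11
x1 & (~x2 & x5) = min(a, b) on (0.87, 0.11) = 0.11

0.11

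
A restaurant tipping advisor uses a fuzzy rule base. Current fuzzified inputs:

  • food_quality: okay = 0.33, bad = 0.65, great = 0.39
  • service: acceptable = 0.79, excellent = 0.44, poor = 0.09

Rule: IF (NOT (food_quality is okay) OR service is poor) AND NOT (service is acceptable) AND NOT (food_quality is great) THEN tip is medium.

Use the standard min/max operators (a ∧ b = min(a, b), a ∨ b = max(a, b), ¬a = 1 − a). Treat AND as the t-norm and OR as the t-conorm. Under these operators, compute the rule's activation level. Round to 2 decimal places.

0.21

firing strength: (¬okay=1−0.33=0.67 OR poor=0.09) = 0.67; AND[min(a, b)] with ¬acceptable=1−0.79=0.21, ¬great=1−0.39=0.61 → w = 0.21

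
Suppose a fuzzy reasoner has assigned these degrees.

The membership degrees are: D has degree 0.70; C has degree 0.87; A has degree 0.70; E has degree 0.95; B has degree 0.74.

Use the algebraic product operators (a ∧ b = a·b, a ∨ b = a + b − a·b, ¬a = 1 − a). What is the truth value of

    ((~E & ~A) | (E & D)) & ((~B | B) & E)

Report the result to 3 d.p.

~E = 1 − 0.9500 = 0.0500
~A = 1 − 0.7000 = 0.3000
~E & ~A = a·b on (0.0500, 0.3000) = 0.0150
E & D = a·b on (0.9500, 0.7000) = 0.6650
(~E & ~A) | (E & D) = a + b − a·b on (0.0150, 0.6650) = 0.6700
~B = 1 − 0.7400 = 0.2600
~B | B = a + b − a·b on (0.2600, 0.7400) = 0.8076
(~B | B) & E = a·b on (0.8076, 0.9500) = 0.7672
((~E & ~A) | (E & D)) & ((~B | B) & E) = a·b on (0.6700, 0.7672) = 0.5141

0.514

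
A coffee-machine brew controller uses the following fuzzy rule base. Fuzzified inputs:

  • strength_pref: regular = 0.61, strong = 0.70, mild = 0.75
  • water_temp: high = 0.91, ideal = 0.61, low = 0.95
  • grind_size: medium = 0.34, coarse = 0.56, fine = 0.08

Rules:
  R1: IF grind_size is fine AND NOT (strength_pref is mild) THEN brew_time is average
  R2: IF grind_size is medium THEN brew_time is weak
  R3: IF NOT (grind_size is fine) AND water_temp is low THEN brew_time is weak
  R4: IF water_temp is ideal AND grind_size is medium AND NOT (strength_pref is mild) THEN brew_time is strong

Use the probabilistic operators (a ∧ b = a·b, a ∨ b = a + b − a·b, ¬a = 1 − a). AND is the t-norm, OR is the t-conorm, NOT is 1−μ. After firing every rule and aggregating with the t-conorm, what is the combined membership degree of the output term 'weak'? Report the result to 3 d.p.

R1: fine=0.08, ¬mild=1−0.75=0.25; AND[a·b] → w = 0.0200
R2: medium=0.34 → w = 0.3400
R3: ¬fine=1−0.08=0.92, low=0.95; AND[a·b] → w = 0.8740
R4: ideal=0.61, medium=0.34, ¬mild=1−0.75=0.25; AND[a·b] → w = 0.0519
Rules with consequent 'weak': {R2, R3} → strengths 0.3400, 0.8740
Aggregate via t-conorm [a + b − a·b]: 0.9168

0.917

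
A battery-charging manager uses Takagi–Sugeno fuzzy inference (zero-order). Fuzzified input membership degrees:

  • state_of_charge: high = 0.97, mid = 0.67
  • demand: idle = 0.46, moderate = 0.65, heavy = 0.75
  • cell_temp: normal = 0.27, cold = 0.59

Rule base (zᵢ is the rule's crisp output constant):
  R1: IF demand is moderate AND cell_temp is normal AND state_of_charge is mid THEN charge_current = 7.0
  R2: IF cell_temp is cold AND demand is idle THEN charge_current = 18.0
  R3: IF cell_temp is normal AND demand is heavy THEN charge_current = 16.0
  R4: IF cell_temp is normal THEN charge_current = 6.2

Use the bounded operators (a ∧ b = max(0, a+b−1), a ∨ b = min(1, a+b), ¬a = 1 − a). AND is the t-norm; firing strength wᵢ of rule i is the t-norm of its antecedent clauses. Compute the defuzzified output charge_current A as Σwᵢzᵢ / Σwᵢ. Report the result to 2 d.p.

R1 (z=7.0): moderate=0.65, normal=0.27, mid=0.67; AND[max(0, a+b−1)] → w = 0.00
R2 (z=18.0): cold=0.59, idle=0.46; AND[max(0, a+b−1)] → w = 0.05
R3 (z=16.0): normal=0.27, heavy=0.75; AND[max(0, a+b−1)] → w = 0.02
R4 (z=6.2): normal=0.27 → w = 0.27
Weighted average = (0.00·7.0 + 0.05·18.0 + 0.02·16.0 + 0.27·6.2) / (0.00 + 0.05 + 0.02 + 0.27)
  = 2.8940 / 0.3400 = 8.51

8.51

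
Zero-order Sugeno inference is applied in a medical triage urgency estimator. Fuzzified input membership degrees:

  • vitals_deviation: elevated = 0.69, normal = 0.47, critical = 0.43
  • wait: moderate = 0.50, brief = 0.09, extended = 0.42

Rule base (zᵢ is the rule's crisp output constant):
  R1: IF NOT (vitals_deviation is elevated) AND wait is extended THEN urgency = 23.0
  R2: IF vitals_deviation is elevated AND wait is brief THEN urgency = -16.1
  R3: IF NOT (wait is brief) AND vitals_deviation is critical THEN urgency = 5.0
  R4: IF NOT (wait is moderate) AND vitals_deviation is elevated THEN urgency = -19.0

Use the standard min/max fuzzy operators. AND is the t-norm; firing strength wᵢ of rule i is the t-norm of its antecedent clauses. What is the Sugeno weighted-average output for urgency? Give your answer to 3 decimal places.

R1 (z=23.0): ¬elevated=1−0.69=0.31, extended=0.42; AND[min(a, b)] → w = 0.31
R2 (z=-16.1): elevated=0.69, brief=0.09; AND[min(a, b)] → w = 0.09
R3 (z=5.0): ¬brief=1−0.09=0.91, critical=0.43; AND[min(a, b)] → w = 0.43
R4 (z=-19.0): ¬moderate=1−0.50=0.50, elevated=0.69; AND[min(a, b)] → w = 0.50
Weighted average = (0.31·23.0 + 0.09·-16.1 + 0.43·5.0 + 0.50·-19.0) / (0.31 + 0.09 + 0.43 + 0.50)
  = -1.6690 / 1.3300 = -1.255

-1.255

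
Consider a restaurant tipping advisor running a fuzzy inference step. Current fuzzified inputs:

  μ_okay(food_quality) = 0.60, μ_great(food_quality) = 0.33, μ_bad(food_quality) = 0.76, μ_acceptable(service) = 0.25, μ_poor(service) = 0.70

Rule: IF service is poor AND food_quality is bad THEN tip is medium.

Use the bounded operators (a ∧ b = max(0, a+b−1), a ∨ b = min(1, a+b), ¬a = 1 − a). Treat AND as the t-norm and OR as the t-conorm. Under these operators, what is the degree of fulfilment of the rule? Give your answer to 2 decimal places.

firing strength: poor=0.70, bad=0.76; AND[max(0, a+b−1)] → w = 0.46

0.46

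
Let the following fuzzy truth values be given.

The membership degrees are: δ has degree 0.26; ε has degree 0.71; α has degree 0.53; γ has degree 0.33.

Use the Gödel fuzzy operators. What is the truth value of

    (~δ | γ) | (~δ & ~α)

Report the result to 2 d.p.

~δ = 1 − 0.26 = 0.74
~δ | γ = max(a, b) on (0.74, 0.33) = 0.74
~δ = 1 − 0.26 = 0.74
~α = 1 − 0.53 = 0.47
~δ & ~α = min(a, b) on (0.74, 0.47) = 0.47
(~δ | γ) | (~δ & ~α) = max(a, b) on (0.74, 0.47) = 0.74

0.74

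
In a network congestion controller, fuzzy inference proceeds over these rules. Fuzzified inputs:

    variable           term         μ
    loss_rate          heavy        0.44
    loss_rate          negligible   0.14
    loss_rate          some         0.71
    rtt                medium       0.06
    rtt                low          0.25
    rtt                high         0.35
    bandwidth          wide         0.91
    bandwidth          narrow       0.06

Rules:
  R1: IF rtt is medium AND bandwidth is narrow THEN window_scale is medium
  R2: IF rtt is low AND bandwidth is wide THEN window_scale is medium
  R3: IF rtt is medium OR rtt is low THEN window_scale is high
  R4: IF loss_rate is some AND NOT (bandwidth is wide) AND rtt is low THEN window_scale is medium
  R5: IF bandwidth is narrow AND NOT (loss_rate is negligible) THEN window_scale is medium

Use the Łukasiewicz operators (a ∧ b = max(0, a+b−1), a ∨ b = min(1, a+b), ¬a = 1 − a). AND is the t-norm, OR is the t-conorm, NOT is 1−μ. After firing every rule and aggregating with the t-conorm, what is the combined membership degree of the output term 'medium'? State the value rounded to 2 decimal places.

0.16

R1: medium=0.06, narrow=0.06; AND[max(0, a+b−1)] → w = 0.00
R2: low=0.25, wide=0.91; AND[max(0, a+b−1)] → w = 0.16
R3: medium=0.06, low=0.25; OR[min(1, a+b)] → w = 0.31
R4: some=0.71, ¬wide=1−0.91=0.09, low=0.25; AND[max(0, a+b−1)] → w = 0.00
R5: narrow=0.06, ¬negligible=1−0.14=0.86; AND[max(0, a+b−1)] → w = 0.00
Rules with consequent 'medium': {R1, R2, R4, R5} → strengths 0.00, 0.16, 0.00, 0.00
Aggregate via t-conorm [min(1, a+b)]: 0.16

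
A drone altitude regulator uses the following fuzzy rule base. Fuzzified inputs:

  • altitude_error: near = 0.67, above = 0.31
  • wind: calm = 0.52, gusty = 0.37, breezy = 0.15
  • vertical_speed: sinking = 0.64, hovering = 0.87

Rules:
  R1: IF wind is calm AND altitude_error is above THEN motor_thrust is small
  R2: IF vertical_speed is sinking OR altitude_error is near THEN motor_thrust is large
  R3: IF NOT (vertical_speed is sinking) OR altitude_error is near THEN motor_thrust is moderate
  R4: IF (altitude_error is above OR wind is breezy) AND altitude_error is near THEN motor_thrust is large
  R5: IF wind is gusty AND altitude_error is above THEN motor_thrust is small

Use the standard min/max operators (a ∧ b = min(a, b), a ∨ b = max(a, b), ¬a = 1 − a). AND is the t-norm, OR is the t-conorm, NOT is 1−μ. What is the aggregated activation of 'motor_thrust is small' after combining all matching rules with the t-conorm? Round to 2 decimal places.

R1: calm=0.52, above=0.31; AND[min(a, b)] → w = 0.31
R2: sinking=0.64, near=0.67; OR[max(a, b)] → w = 0.67
R3: ¬sinking=1−0.64=0.36, near=0.67; OR[max(a, b)] → w = 0.67
R4: (above=0.31 OR breezy=0.15) = 0.31; AND[min(a, b)] with near=0.67 → w = 0.31
R5: gusty=0.37, above=0.31; AND[min(a, b)] → w = 0.31
Rules with consequent 'small': {R1, R5} → strengths 0.31, 0.31
Aggregate via t-conorm [max(a, b)]: 0.31

0.31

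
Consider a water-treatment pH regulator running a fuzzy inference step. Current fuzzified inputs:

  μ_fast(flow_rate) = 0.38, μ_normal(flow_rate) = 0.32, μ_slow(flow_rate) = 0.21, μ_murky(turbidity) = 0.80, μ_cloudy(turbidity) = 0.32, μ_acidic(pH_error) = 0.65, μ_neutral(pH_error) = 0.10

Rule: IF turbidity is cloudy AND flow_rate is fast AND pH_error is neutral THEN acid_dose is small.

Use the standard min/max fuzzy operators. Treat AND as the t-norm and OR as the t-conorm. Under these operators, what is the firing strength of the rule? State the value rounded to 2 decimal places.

firing strength: cloudy=0.32, fast=0.38, neutral=0.10; AND[min(a, b)] → w = 0.10

0.10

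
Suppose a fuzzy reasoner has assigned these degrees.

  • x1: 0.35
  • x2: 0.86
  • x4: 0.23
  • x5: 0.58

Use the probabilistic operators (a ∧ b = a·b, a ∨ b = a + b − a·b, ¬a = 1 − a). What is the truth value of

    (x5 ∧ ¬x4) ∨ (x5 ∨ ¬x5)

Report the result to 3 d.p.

¬x4 = 1 − 0.2300 = 0.7700
x5 ∧ ¬x4 = a·b on (0.5800, 0.7700) = 0.4466
¬x5 = 1 − 0.5800 = 0.4200
x5 ∨ ¬x5 = a + b − a·b on (0.5800, 0.4200) = 0.7564
(x5 ∧ ¬x4) ∨ (x5 ∨ ¬x5) = a + b − a·b on (0.4466, 0.7564) = 0.8652

0.865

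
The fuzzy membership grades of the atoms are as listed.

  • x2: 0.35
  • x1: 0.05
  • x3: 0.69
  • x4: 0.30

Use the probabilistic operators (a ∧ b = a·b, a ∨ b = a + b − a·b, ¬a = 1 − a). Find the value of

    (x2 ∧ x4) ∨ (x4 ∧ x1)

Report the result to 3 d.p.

0.118

x2 ∧ x4 = a·b on (0.3500, 0.3000) = 0.1050
x4 ∧ x1 = a·b on (0.3000, 0.0500) = 0.0150
(x2 ∧ x4) ∨ (x4 ∧ x1) = a + b − a·b on (0.1050, 0.0150) = 0.1184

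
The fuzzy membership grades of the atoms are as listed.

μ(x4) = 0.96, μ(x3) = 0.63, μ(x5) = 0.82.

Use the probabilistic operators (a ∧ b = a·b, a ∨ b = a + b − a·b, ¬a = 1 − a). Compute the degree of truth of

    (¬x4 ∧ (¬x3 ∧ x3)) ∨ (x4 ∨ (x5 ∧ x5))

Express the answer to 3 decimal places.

¬x4 = 1 − 0.9600 = 0.0400
¬x3 = 1 − 0.6300 = 0.3700
¬x3 ∧ x3 = a·b on (0.3700, 0.6300) = 0.2331
¬x4 ∧ (¬x3 ∧ x3) = a·b on (0.0400, 0.2331) = 0.0093
x5 ∧ x5 = a·b on (0.8200, 0.8200) = 0.6724
x4 ∨ (x5 ∧ x5) = a + b − a·b on (0.9600, 0.6724) = 0.9869
(¬x4 ∧ (¬x3 ∧ x3)) ∨ (x4 ∨ (x5 ∧ x5)) = a + b − a·b on (0.0093, 0.9869) = 0.9870

0.987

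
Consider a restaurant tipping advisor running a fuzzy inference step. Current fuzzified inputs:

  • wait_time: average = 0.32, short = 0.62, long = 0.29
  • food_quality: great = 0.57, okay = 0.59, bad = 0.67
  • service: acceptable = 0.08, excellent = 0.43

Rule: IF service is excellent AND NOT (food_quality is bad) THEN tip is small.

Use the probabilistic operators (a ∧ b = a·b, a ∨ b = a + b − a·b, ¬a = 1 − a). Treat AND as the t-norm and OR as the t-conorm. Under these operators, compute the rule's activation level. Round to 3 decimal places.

0.142

firing strength: excellent=0.43, ¬bad=1−0.67=0.33; AND[a·b] → w = 0.1419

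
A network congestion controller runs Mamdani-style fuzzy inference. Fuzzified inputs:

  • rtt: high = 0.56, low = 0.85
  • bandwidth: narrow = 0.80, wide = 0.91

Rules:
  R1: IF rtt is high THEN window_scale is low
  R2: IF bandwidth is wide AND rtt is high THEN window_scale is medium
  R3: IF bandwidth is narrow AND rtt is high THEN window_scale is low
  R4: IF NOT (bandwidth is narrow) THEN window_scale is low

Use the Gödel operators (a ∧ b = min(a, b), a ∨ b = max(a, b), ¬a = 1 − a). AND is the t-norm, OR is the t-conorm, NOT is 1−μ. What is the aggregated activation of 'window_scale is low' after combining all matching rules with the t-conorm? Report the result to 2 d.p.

0.56

R1: high=0.56 → w = 0.56
R2: wide=0.91, high=0.56; AND[min(a, b)] → w = 0.56
R3: narrow=0.80, high=0.56; AND[min(a, b)] → w = 0.56
R4: ¬narrow=1−0.80=0.20 → w = 0.20
Rules with consequent 'low': {R1, R3, R4} → strengths 0.56, 0.56, 0.20
Aggregate via t-conorm [max(a, b)]: 0.56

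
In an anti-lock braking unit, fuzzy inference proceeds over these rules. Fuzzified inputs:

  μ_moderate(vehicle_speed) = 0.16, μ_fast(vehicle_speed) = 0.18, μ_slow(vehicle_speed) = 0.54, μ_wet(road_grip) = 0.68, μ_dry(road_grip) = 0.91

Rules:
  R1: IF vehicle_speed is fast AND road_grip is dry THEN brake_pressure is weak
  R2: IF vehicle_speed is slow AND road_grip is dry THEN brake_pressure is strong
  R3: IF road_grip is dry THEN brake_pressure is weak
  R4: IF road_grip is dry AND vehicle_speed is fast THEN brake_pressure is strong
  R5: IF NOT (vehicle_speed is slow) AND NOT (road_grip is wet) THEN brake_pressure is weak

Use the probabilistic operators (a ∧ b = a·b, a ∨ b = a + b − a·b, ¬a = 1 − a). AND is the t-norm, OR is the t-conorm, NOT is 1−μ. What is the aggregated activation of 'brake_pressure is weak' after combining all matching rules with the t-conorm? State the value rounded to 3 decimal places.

R1: fast=0.18, dry=0.91; AND[a·b] → w = 0.1638
R2: slow=0.54, dry=0.91; AND[a·b] → w = 0.4914
R3: dry=0.91 → w = 0.9100
R4: dry=0.91, fast=0.18; AND[a·b] → w = 0.1638
R5: ¬slow=1−0.54=0.46, ¬wet=1−0.68=0.32; AND[a·b] → w = 0.1472
Rules with consequent 'weak': {R1, R3, R5} → strengths 0.1638, 0.9100, 0.1472
Aggregate via t-conorm [a + b − a·b]: 0.9358

0.936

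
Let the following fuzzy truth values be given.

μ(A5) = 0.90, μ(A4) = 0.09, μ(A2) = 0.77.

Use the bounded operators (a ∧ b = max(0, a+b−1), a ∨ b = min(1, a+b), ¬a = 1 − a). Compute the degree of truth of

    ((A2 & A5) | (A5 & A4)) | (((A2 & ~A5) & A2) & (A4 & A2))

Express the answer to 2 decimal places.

0.67

A2 & A5 = max(0, a+b−1) on (0.77, 0.90) = 0.67
A5 & A4 = max(0, a+b−1) on (0.90, 0.09) = 0.00
(A2 & A5) | (A5 & A4) = min(1, a+b) on (0.67, 0.00) = 0.67
~A5 = 1 − 0.90 = 0.10
A2 & ~A5 = max(0, a+b−1) on (0.77, 0.10) = 0.00
(A2 & ~A5) & A2 = max(0, a+b−1) on (0.00, 0.77) = 0.00
A4 & A2 = max(0, a+b−1) on (0.09, 0.77) = 0.00
((A2 & ~A5) & A2) & (A4 & A2) = max(0, a+b−1) on (0.00, 0.00) = 0.00
((A2 & A5) | (A5 & A4)) | (((A2 & ~A5) & A2) & (A4 & A2)) = min(1, a+b) on (0.67, 0.00) = 0.67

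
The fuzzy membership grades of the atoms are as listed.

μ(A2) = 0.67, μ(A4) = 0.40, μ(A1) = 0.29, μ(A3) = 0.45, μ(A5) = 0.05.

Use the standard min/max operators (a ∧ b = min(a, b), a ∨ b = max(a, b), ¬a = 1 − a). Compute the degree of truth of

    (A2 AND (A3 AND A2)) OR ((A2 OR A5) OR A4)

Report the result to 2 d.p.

0.67

A3 AND A2 = min(a, b) on (0.45, 0.67) = 0.45
A2 AND (A3 AND A2) = min(a, b) on (0.67, 0.45) = 0.45
A2 OR A5 = max(a, b) on (0.67, 0.05) = 0.67
(A2 OR A5) OR A4 = max(a, b) on (0.67, 0.40) = 0.67
(A2 AND (A3 AND A2)) OR ((A2 OR A5) OR A4) = max(a, b) on (0.45, 0.67) = 0.67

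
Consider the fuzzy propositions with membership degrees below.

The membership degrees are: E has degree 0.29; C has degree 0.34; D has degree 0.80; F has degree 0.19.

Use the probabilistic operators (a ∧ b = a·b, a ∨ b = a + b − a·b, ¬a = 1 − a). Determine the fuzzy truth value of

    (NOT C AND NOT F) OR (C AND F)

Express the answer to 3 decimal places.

0.565

NOT C = 1 − 0.3400 = 0.6600
NOT F = 1 − 0.1900 = 0.8100
NOT C AND NOT F = a·b on (0.6600, 0.8100) = 0.5346
C AND F = a·b on (0.3400, 0.1900) = 0.0646
(NOT C AND NOT F) OR (C AND F) = a + b − a·b on (0.5346, 0.0646) = 0.5647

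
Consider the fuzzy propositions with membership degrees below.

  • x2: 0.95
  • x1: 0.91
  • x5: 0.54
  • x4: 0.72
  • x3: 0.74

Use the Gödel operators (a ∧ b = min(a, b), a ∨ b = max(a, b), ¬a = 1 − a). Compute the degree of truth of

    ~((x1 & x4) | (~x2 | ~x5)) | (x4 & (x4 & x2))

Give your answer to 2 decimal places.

0.72

x1 & x4 = min(a, b) on (0.91, 0.72) = 0.72
~x2 = 1 − 0.95 = 0.05
~x5 = 1 − 0.54 = 0.46
~x2 | ~x5 = max(a, b) on (0.05, 0.46) = 0.46
(x1 & x4) | (~x2 | ~x5) = max(a, b) on (0.72, 0.46) = 0.72
~((x1 & x4) | (~x2 | ~x5)) = 1 − 0.72 = 0.28
x4 & x2 = min(a, b) on (0.72, 0.95) = 0.72
x4 & (x4 & x2) = min(a, b) on (0.72, 0.72) = 0.72
~((x1 & x4) | (~x2 | ~x5)) | (x4 & (x4 & x2)) = max(a, b) on (0.28, 0.72) = 0.72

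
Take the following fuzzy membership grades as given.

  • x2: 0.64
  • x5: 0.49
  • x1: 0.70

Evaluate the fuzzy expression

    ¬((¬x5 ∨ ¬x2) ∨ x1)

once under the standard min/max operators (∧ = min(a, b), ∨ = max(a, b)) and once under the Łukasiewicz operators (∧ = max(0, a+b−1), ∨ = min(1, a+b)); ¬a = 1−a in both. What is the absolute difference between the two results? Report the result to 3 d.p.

0.300

Under standard min/max:
  ¬x5 = 1 − 0.49 = 0.51
  ¬x2 = 1 − 0.64 = 0.36
  ¬x5 ∨ ¬x2 = max(a, b) on (0.51, 0.36) = 0.51
  (¬x5 ∨ ¬x2) ∨ x1 = max(a, b) on (0.51, 0.70) = 0.70
  ¬((¬x5 ∨ ¬x2) ∨ x1) = 1 − 0.70 = 0.30
  → value = 0.3000
Under Łukasiewicz:
  ¬x5 = 1 − 0.49 = 0.51
  ¬x2 = 1 − 0.64 = 0.36
  ¬x5 ∨ ¬x2 = min(1, a+b) on (0.51, 0.36) = 0.87
  (¬x5 ∨ ¬x2) ∨ x1 = min(1, a+b) on (0.87, 0.70) = 1.00
  ¬((¬x5 ∨ ¬x2) ∨ x1) = 1 − 1.00 = 0.00
  → value = 0.0000
|0.3000 − 0.0000| = 0.300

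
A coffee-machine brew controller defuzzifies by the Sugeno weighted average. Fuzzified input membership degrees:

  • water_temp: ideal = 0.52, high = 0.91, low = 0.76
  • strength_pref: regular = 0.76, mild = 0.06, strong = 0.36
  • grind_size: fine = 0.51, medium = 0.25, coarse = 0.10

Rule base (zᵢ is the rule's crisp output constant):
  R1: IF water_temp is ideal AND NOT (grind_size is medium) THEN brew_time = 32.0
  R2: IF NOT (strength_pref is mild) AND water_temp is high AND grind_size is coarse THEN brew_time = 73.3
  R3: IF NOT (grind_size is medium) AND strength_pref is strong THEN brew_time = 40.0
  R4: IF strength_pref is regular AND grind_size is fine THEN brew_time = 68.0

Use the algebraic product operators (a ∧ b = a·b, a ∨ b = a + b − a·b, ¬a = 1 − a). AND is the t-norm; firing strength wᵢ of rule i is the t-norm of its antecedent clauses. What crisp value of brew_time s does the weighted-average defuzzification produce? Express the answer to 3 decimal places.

49.338

R1 (z=32.0): ideal=0.52, ¬medium=1−0.25=0.75; AND[a·b] → w = 0.3900
R2 (z=73.3): ¬mild=1−0.06=0.94, high=0.91, coarse=0.10; AND[a·b] → w = 0.0855
R3 (z=40.0): ¬medium=1−0.25=0.75, strong=0.36; AND[a·b] → w = 0.2700
R4 (z=68.0): regular=0.76, fine=0.51; AND[a·b] → w = 0.3876
Weighted average = (0.3900·32.0 + 0.0855·73.3 + 0.2700·40.0 + 0.3876·68.0) / (0.3900 + 0.0855 + 0.2700 + 0.3876)
  = 55.9069 / 1.1331 = 49.338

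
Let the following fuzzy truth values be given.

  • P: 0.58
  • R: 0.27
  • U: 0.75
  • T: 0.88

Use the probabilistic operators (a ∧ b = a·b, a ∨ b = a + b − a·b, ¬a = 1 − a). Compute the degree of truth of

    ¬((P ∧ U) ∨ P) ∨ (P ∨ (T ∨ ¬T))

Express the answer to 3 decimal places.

0.966

P ∧ U = a·b on (0.5800, 0.7500) = 0.4350
(P ∧ U) ∨ P = a + b − a·b on (0.4350, 0.5800) = 0.7627
¬((P ∧ U) ∨ P) = 1 − 0.7627 = 0.2373
¬T = 1 − 0.8800 = 0.1200
T ∨ ¬T = a + b − a·b on (0.8800, 0.1200) = 0.8944
P ∨ (T ∨ ¬T) = a + b − a·b on (0.5800, 0.8944) = 0.9556
¬((P ∧ U) ∨ P) ∨ (P ∨ (T ∨ ¬T)) = a + b − a·b on (0.2373, 0.9556) = 0.9662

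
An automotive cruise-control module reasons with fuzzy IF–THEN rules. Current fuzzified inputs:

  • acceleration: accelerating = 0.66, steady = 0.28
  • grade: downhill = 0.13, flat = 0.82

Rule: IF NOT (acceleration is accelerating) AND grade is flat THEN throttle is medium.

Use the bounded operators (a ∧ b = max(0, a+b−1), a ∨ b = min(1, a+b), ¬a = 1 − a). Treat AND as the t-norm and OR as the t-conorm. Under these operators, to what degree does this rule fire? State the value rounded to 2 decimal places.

0.16

firing strength: ¬accelerating=1−0.66=0.34, flat=0.82; AND[max(0, a+b−1)] → w = 0.16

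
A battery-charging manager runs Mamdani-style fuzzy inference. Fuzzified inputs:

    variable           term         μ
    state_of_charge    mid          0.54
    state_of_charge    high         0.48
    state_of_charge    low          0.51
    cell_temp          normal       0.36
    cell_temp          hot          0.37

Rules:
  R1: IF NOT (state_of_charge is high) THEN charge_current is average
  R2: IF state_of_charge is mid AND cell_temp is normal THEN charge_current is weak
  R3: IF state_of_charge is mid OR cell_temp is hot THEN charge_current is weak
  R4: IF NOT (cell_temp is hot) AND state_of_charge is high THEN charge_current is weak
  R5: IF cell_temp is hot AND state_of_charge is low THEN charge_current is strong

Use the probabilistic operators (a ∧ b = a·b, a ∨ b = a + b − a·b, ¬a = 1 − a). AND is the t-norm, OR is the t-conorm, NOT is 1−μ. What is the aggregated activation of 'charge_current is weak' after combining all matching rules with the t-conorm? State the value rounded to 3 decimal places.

0.837

R1: ¬high=1−0.48=0.52 → w = 0.5200
R2: mid=0.54, normal=0.36; AND[a·b] → w = 0.1944
R3: mid=0.54, hot=0.37; OR[a + b − a·b] → w = 0.7102
R4: ¬hot=1−0.37=0.63, high=0.48; AND[a·b] → w = 0.3024
R5: hot=0.37, low=0.51; AND[a·b] → w = 0.1887
Rules with consequent 'weak': {R2, R3, R4} → strengths 0.1944, 0.7102, 0.3024
Aggregate via t-conorm [a + b − a·b]: 0.8371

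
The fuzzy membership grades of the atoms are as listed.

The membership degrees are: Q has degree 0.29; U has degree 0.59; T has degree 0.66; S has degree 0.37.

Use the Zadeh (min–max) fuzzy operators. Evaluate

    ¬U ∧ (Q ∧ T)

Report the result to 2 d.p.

¬U = 1 − 0.59 = 0.41
Q ∧ T = min(a, b) on (0.29, 0.66) = 0.29
¬U ∧ (Q ∧ T) = min(a, b) on (0.41, 0.29) = 0.29

0.29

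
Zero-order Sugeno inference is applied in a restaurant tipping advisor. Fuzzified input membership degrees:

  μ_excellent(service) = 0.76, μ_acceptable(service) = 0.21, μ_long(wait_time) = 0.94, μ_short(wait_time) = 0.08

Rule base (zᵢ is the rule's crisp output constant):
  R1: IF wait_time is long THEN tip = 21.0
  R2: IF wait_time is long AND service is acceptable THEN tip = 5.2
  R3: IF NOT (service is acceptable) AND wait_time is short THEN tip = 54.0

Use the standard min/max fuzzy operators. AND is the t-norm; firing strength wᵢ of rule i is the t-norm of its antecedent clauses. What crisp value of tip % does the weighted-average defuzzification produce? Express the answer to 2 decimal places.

20.45

R1 (z=21.0): long=0.94 → w = 0.94
R2 (z=5.2): long=0.94, acceptable=0.21; AND[min(a, b)] → w = 0.21
R3 (z=54.0): ¬acceptable=1−0.21=0.79, short=0.08; AND[min(a, b)] → w = 0.08
Weighted average = (0.94·21.0 + 0.21·5.2 + 0.08·54.0) / (0.94 + 0.21 + 0.08)
  = 25.1520 / 1.2300 = 20.45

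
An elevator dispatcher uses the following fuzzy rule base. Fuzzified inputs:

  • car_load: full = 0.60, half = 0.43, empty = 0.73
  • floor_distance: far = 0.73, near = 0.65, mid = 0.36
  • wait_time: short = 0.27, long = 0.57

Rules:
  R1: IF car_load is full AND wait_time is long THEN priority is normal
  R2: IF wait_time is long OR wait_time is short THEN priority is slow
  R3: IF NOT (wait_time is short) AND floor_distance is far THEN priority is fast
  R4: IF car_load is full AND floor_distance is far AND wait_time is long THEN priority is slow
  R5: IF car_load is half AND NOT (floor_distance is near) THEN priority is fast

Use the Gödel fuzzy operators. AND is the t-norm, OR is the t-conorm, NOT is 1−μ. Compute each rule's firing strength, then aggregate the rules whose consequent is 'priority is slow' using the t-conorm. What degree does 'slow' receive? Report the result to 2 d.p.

R1: full=0.60, long=0.57; AND[min(a, b)] → w = 0.57
R2: long=0.57, short=0.27; OR[max(a, b)] → w = 0.57
R3: ¬short=1−0.27=0.73, far=0.73; AND[min(a, b)] → w = 0.73
R4: full=0.60, far=0.73, long=0.57; AND[min(a, b)] → w = 0.57
R5: half=0.43, ¬near=1−0.65=0.35; AND[min(a, b)] → w = 0.35
Rules with consequent 'slow': {R2, R4} → strengths 0.57, 0.57
Aggregate via t-conorm [max(a, b)]: 0.57

0.57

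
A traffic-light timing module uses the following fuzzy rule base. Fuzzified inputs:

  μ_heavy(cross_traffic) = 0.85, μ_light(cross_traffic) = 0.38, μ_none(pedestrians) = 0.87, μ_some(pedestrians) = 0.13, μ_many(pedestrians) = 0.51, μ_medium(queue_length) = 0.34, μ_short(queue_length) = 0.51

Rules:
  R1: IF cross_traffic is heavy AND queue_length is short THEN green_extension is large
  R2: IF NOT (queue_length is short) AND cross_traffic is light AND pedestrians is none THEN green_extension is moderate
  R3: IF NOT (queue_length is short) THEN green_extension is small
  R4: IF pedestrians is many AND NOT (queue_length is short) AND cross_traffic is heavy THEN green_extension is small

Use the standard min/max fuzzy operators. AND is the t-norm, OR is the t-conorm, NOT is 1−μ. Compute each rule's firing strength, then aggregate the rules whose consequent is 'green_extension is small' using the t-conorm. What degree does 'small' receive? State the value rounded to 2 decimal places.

R1: heavy=0.85, short=0.51; AND[min(a, b)] → w = 0.51
R2: ¬short=1−0.51=0.49, light=0.38, none=0.87; AND[min(a, b)] → w = 0.38
R3: ¬short=1−0.51=0.49 → w = 0.49
R4: many=0.51, ¬short=1−0.51=0.49, heavy=0.85; AND[min(a, b)] → w = 0.49
Rules with consequent 'small': {R3, R4} → strengths 0.49, 0.49
Aggregate via t-conorm [max(a, b)]: 0.49

0.49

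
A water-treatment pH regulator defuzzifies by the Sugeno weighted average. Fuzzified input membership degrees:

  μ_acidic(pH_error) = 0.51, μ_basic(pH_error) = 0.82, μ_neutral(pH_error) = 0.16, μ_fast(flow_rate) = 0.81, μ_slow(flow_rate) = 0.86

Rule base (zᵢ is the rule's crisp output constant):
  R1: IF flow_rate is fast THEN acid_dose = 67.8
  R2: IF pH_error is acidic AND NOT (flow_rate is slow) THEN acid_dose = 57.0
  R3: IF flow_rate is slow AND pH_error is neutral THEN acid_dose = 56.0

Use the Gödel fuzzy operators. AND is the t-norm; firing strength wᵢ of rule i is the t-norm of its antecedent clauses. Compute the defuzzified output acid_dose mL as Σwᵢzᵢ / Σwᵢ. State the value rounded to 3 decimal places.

64.737

R1 (z=67.8): fast=0.81 → w = 0.81
R2 (z=57.0): acidic=0.51, ¬slow=1−0.86=0.14; AND[min(a, b)] → w = 0.14
R3 (z=56.0): slow=0.86, neutral=0.16; AND[min(a, b)] → w = 0.16
Weighted average = (0.81·67.8 + 0.14·57.0 + 0.16·56.0) / (0.81 + 0.14 + 0.16)
  = 71.8580 / 1.1100 = 64.737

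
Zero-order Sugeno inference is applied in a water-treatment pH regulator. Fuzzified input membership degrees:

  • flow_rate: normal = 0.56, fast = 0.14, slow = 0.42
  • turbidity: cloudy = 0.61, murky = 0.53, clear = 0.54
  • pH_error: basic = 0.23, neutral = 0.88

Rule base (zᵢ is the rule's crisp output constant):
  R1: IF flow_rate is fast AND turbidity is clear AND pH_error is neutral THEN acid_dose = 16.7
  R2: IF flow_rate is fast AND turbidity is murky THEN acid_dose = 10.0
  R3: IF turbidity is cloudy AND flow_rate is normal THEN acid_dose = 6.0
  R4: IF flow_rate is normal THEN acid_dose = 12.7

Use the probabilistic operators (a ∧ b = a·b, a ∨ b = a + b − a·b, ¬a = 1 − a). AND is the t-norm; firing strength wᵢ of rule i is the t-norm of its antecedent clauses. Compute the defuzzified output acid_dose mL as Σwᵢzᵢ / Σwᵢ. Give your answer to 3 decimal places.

R1 (z=16.7): fast=0.14, clear=0.54, neutral=0.88; AND[a·b] → w = 0.0665
R2 (z=10.0): fast=0.14, murky=0.53; AND[a·b] → w = 0.0742
R3 (z=6.0): cloudy=0.61, normal=0.56; AND[a·b] → w = 0.3416
R4 (z=12.7): normal=0.56 → w = 0.5600
Weighted average = (0.0665·16.7 + 0.0742·10.0 + 0.3416·6.0 + 0.5600·12.7) / (0.0665 + 0.0742 + 0.3416 + 0.5600)
  = 11.0146 / 1.0423 = 10.567

10.567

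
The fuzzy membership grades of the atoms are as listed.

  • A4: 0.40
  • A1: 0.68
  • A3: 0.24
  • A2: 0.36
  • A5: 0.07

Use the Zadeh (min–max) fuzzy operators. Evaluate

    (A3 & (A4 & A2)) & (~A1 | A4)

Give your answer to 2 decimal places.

0.24

A4 & A2 = min(a, b) on (0.40, 0.36) = 0.36
A3 & (A4 & A2) = min(a, b) on (0.24, 0.36) = 0.24
~A1 = 1 − 0.68 = 0.32
~A1 | A4 = max(a, b) on (0.32, 0.40) = 0.40
(A3 & (A4 & A2)) & (~A1 | A4) = min(a, b) on (0.24, 0.40) = 0.24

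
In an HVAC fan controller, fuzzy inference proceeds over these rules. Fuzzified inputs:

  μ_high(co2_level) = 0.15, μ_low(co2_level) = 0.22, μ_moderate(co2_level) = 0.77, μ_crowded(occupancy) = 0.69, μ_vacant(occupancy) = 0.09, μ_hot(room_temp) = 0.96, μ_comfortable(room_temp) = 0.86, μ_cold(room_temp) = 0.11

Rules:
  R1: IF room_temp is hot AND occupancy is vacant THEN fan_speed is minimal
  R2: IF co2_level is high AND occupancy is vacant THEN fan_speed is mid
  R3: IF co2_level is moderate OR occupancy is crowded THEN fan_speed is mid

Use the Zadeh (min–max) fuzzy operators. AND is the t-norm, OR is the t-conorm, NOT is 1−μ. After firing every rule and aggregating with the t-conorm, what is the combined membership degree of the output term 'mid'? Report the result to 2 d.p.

0.77

R1: hot=0.96, vacant=0.09; AND[min(a, b)] → w = 0.09
R2: high=0.15, vacant=0.09; AND[min(a, b)] → w = 0.09
R3: moderate=0.77, crowded=0.69; OR[max(a, b)] → w = 0.77
Rules with consequent 'mid': {R2, R3} → strengths 0.09, 0.77
Aggregate via t-conorm [max(a, b)]: 0.77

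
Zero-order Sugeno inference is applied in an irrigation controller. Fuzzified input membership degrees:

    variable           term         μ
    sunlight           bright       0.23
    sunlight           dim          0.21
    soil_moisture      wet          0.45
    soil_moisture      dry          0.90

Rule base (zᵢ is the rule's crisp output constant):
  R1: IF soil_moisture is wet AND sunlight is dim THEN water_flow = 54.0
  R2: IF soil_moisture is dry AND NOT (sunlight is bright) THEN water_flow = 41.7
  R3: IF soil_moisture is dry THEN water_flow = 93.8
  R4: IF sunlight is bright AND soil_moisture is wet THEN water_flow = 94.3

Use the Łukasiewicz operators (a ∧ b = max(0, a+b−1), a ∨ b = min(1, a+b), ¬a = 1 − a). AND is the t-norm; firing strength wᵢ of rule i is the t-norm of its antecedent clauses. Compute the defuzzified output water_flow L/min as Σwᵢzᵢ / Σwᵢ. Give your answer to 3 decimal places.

R1 (z=54.0): wet=0.45, dim=0.21; AND[max(0, a+b−1)] → w = 0.00
R2 (z=41.7): dry=0.90, ¬bright=1−0.23=0.77; AND[max(0, a+b−1)] → w = 0.67
R3 (z=93.8): dry=0.90 → w = 0.90
R4 (z=94.3): bright=0.23, wet=0.45; AND[max(0, a+b−1)] → w = 0.00
Weighted average = (0.00·54.0 + 0.67·41.7 + 0.90·93.8 + 0.00·94.3) / (0.00 + 0.67 + 0.90 + 0.00)
  = 112.3590 / 1.5700 = 71.566

71.566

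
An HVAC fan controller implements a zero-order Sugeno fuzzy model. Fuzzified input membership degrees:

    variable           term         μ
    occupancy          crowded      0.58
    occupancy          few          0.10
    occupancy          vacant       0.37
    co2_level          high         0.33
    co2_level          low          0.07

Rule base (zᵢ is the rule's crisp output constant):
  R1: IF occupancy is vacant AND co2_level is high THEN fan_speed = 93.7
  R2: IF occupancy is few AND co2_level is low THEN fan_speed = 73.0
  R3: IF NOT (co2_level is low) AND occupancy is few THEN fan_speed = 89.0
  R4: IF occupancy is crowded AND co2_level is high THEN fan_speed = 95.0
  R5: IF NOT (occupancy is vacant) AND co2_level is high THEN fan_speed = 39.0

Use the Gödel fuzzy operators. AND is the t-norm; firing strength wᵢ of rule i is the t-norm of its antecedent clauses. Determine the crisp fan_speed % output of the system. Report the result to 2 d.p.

R1 (z=93.7): vacant=0.37, high=0.33; AND[min(a, b)] → w = 0.33
R2 (z=73.0): few=0.10, low=0.07; AND[min(a, b)] → w = 0.07
R3 (z=89.0): ¬low=1−0.07=0.93, few=0.10; AND[min(a, b)] → w = 0.10
R4 (z=95.0): crowded=0.58, high=0.33; AND[min(a, b)] → w = 0.33
R5 (z=39.0): ¬vacant=1−0.37=0.63, high=0.33; AND[min(a, b)] → w = 0.33
Weighted average = (0.33·93.7 + 0.07·73.0 + 0.10·89.0 + 0.33·95.0 + 0.33·39.0) / (0.33 + 0.07 + 0.10 + 0.33 + 0.33)
  = 89.1510 / 1.1600 = 76.85

76.85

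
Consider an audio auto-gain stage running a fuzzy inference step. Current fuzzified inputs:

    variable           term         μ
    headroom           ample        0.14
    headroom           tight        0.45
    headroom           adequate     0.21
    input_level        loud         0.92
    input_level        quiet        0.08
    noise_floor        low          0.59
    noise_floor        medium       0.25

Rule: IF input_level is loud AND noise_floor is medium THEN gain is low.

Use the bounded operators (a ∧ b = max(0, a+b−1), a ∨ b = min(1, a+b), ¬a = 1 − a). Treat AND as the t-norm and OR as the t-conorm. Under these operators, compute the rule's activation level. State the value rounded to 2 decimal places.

0.17

firing strength: loud=0.92, medium=0.25; AND[max(0, a+b−1)] → w = 0.17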